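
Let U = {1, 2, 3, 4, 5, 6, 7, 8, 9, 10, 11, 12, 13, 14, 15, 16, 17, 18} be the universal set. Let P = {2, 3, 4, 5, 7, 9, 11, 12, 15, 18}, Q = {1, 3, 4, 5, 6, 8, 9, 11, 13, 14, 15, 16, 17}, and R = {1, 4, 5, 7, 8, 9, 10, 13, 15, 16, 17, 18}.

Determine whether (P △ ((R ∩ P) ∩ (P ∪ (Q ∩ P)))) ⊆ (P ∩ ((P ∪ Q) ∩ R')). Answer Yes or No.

Yes

R ∩ P = {4, 5, 7, 9, 15, 18}
Q ∩ P = {3, 4, 5, 9, 11, 15}
P ∪ (Q ∩ P) = {2, 3, 4, 5, 7, 9, 11, 12, 15, 18}
(R ∩ P) ∩ (P ∪ (Q ∩ P)) = {4, 5, 7, 9, 15, 18}
P △ ((R ∩ P) ∩ (P ∪ (Q ∩ P))) = {2, 3, 11, 12}
P ∪ Q = {1, 2, 3, 4, 5, 6, 7, 8, 9, 11, 12, 13, 14, 15, 16, 17, 18}
R' = {2, 3, 6, 11, 12, 14}
(P ∪ Q) ∩ R' = {2, 3, 6, 11, 12, 14}
P ∩ ((P ∪ Q) ∩ R') = {2, 3, 11, 12}
Every element of {2, 3, 11, 12} is in {2, 3, 11, 12}, so P △ ((R ∩ P) ∩ (P ∪ (Q ∩ P))) ⊆ P ∩ ((P ∪ Q) ∩ R').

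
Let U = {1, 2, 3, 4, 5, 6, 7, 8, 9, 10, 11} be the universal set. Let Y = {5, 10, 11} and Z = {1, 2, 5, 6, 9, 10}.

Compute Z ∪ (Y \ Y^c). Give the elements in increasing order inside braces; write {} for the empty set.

{1, 2, 5, 6, 9, 10, 11}

Y^c = {1, 2, 3, 4, 6, 7, 8, 9}
Y \ Y^c = {5, 10, 11}
Z ∪ (Y \ Y^c) = {1, 2, 5, 6, 9, 10, 11}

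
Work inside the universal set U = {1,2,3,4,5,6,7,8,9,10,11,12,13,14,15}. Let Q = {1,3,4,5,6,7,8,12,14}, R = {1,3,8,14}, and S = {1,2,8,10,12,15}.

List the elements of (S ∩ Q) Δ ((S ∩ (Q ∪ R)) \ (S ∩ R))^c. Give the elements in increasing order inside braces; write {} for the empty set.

S ∩ Q = {1,8,12}
Q ∪ R = {1,3,4,5,6,7,8,12,14}
S ∩ (Q ∪ R) = {1,8,12}
S ∩ R = {1,8}
(S ∩ (Q ∪ R)) \ (S ∩ R) = {12}
((S ∩ (Q ∪ R)) \ (S ∩ R))^c = {1,2,3,4,5,6,7,8,9,10,11,13,14,15}
(S ∩ Q) Δ ((S ∩ (Q ∪ R)) \ (S ∩ R))^c = {2,3,4,5,6,7,9,10,11,12,13,14,15}

{2,3,4,5,6,7,9,10,11,12,13,14,15}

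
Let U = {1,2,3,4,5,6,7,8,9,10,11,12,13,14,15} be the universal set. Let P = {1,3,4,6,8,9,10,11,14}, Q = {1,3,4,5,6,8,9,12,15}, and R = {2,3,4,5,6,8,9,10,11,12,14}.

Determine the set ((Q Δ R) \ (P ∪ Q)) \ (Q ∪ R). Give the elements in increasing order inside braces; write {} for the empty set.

{}

Q Δ R = {1,2,10,11,14,15}
P ∪ Q = {1,3,4,5,6,8,9,10,11,12,14,15}
(Q Δ R) \ (P ∪ Q) = {2}
Q ∪ R = {1,2,3,4,5,6,8,9,10,11,12,14,15}
((Q Δ R) \ (P ∪ Q)) \ (Q ∪ R) = {}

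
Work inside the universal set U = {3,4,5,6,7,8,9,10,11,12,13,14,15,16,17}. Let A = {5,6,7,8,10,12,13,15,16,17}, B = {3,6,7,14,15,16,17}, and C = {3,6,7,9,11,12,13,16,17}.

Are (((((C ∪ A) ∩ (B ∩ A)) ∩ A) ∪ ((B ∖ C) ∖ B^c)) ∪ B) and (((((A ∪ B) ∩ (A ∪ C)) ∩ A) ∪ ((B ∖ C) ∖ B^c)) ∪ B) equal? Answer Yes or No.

C ∪ A = {3,5,6,7,8,9,10,11,12,13,15,16,17}
B ∩ A = {6,7,15,16,17}
(C ∪ A) ∩ (B ∩ A) = {6,7,15,16,17}
((C ∪ A) ∩ (B ∩ A)) ∩ A = {6,7,15,16,17}
B ∖ C = {14,15}
B^c = {4,5,8,9,10,11,12,13}
(B ∖ C) ∖ B^c = {14,15}
(((C ∪ A) ∩ (B ∩ A)) ∩ A) ∪ ((B ∖ C) ∖ B^c) = {6,7,14,15,16,17}
((((C ∪ A) ∩ (B ∩ A)) ∩ A) ∪ ((B ∖ C) ∖ B^c)) ∪ B = {3,6,7,14,15,16,17}
A ∪ B = {3,5,6,7,8,10,12,13,14,15,16,17}
A ∪ C = {3,5,6,7,8,9,10,11,12,13,15,16,17}
(A ∪ B) ∩ (A ∪ C) = {3,5,6,7,8,10,12,13,15,16,17}
((A ∪ B) ∩ (A ∪ C)) ∩ A = {5,6,7,8,10,12,13,15,16,17}
(((A ∪ B) ∩ (A ∪ C)) ∩ A) ∪ ((B ∖ C) ∖ B^c) = {5,6,7,8,10,12,13,14,15,16,17}
((((A ∪ B) ∩ (A ∪ C)) ∩ A) ∪ ((B ∖ C) ∖ B^c)) ∪ B = {3,5,6,7,8,10,12,13,14,15,16,17}
5 ∈ ((((A ∪ B) ∩ (A ∪ C)) ∩ A) ∪ ((B ∖ C) ∖ B^c)) ∪ B but 5 ∉ ((((C ∪ A) ∩ (B ∩ A)) ∩ A) ∪ ((B ∖ C) ∖ B^c)) ∪ B, so they differ.

No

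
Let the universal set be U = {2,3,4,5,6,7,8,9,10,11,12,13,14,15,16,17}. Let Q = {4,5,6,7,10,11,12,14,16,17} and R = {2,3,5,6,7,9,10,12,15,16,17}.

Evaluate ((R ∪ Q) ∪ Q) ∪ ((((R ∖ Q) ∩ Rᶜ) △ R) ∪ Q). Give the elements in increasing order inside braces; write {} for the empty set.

R ∪ Q = {2,3,4,5,6,7,9,10,11,12,14,15,16,17}
(R ∪ Q) ∪ Q = {2,3,4,5,6,7,9,10,11,12,14,15,16,17}
R ∖ Q = {2,3,9,15}
Rᶜ = {4,8,11,13,14}
(R ∖ Q) ∩ Rᶜ = {}
((R ∖ Q) ∩ Rᶜ) △ R = {2,3,5,6,7,9,10,12,15,16,17}
(((R ∖ Q) ∩ Rᶜ) △ R) ∪ Q = {2,3,4,5,6,7,9,10,11,12,14,15,16,17}
((R ∪ Q) ∪ Q) ∪ ((((R ∖ Q) ∩ Rᶜ) △ R) ∪ Q) = {2,3,4,5,6,7,9,10,11,12,14,15,16,17}

{2,3,4,5,6,7,9,10,11,12,14,15,16,17}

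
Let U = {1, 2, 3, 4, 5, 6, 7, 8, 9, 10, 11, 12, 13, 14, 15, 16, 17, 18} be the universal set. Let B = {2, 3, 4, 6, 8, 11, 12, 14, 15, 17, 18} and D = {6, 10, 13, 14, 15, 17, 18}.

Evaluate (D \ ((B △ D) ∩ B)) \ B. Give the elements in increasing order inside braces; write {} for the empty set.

B △ D = {2, 3, 4, 8, 10, 11, 12, 13}
(B △ D) ∩ B = {2, 3, 4, 8, 11, 12}
D \ ((B △ D) ∩ B) = {6, 10, 13, 14, 15, 17, 18}
(D \ ((B △ D) ∩ B)) \ B = {10, 13}

{10, 13}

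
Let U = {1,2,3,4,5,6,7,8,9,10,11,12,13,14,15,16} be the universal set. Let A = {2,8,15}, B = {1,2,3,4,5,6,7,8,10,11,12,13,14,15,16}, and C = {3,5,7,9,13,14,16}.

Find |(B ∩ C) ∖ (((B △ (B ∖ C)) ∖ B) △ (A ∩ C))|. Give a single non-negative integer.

B ∩ C = {3,5,7,13,14,16}
B ∖ C = {1,2,4,6,8,10,11,12,15}
B △ (B ∖ C) = {3,5,7,13,14,16}
(B △ (B ∖ C)) ∖ B = {}
A ∩ C = {}
((B △ (B ∖ C)) ∖ B) △ (A ∩ C) = {}
(B ∩ C) ∖ (((B △ (B ∖ C)) ∖ B) △ (A ∩ C)) = {3,5,7,13,14,16}
|(B ∩ C) ∖ (((B △ (B ∖ C)) ∖ B) △ (A ∩ C))| = 6

6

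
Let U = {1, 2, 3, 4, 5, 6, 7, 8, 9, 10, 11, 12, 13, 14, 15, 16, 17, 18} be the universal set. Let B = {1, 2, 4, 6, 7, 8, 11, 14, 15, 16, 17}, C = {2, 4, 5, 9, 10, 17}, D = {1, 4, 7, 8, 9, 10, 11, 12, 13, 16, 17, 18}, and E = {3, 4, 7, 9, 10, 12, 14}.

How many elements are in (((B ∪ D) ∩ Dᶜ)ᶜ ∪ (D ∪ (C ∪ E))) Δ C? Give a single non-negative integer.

10

B ∪ D = {1, 2, 4, 6, 7, 8, 9, 10, 11, 12, 13, 14, 15, 16, 17, 18}
Dᶜ = {2, 3, 5, 6, 14, 15}
(B ∪ D) ∩ Dᶜ = {2, 6, 14, 15}
((B ∪ D) ∩ Dᶜ)ᶜ = {1, 3, 4, 5, 7, 8, 9, 10, 11, 12, 13, 16, 17, 18}
C ∪ E = {2, 3, 4, 5, 7, 9, 10, 12, 14, 17}
D ∪ (C ∪ E) = {1, 2, 3, 4, 5, 7, 8, 9, 10, 11, 12, 13, 14, 16, 17, 18}
((B ∪ D) ∩ Dᶜ)ᶜ ∪ (D ∪ (C ∪ E)) = {1, 2, 3, 4, 5, 7, 8, 9, 10, 11, 12, 13, 14, 16, 17, 18}
(((B ∪ D) ∩ Dᶜ)ᶜ ∪ (D ∪ (C ∪ E))) Δ C = {1, 3, 7, 8, 11, 12, 13, 14, 16, 18}
|(((B ∪ D) ∩ Dᶜ)ᶜ ∪ (D ∪ (C ∪ E))) Δ C| = 10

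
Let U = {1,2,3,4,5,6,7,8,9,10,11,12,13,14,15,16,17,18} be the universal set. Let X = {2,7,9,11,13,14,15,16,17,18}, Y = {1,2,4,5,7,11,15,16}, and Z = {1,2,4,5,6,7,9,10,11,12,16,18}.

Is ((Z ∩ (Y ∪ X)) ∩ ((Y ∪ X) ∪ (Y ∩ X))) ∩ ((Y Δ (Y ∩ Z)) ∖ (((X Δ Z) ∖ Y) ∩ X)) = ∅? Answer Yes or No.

Y ∪ X = {1,2,4,5,7,9,11,13,14,15,16,17,18}
Z ∩ (Y ∪ X) = {1,2,4,5,7,9,11,16,18}
Y ∩ X = {2,7,11,15,16}
(Y ∪ X) ∪ (Y ∩ X) = {1,2,4,5,7,9,11,13,14,15,16,17,18}
(Z ∩ (Y ∪ X)) ∩ ((Y ∪ X) ∪ (Y ∩ X)) = {1,2,4,5,7,9,11,16,18}
Y ∩ Z = {1,2,4,5,7,11,16}
Y Δ (Y ∩ Z) = {15}
X Δ Z = {1,4,5,6,10,12,13,14,15,17}
(X Δ Z) ∖ Y = {6,10,12,13,14,17}
((X Δ Z) ∖ Y) ∩ X = {13,14,17}
(Y Δ (Y ∩ Z)) ∖ (((X Δ Z) ∖ Y) ∩ X) = {15}
{1,2,4,5,7,9,11,16,18} and {15} share no elements.

Yes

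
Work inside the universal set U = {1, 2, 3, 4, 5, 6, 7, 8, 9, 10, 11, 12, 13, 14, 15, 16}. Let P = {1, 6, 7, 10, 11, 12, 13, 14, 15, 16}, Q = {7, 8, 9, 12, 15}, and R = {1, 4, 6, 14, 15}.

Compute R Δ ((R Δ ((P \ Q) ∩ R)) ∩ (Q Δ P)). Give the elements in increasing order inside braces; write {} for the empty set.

{1, 4, 6, 14, 15}

P \ Q = {1, 6, 10, 11, 13, 14, 16}
(P \ Q) ∩ R = {1, 6, 14}
R Δ ((P \ Q) ∩ R) = {4, 15}
Q Δ P = {1, 6, 8, 9, 10, 11, 13, 14, 16}
(R Δ ((P \ Q) ∩ R)) ∩ (Q Δ P) = {}
R Δ ((R Δ ((P \ Q) ∩ R)) ∩ (Q Δ P)) = {1, 4, 6, 14, 15}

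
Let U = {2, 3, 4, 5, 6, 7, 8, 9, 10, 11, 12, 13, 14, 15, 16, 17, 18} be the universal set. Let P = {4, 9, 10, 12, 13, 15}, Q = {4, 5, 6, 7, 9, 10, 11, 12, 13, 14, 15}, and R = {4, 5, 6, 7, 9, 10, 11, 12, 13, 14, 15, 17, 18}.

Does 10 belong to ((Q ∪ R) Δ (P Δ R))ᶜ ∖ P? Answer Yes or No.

No

10 ∈ Q and 10 ∈ R, so 10 ∈ Q ∪ R
10 ∈ P and 10 ∈ R, so 10 ∉ P Δ R
10 ∈ (Q ∪ R) and 10 ∉ (P Δ R), so 10 ∈ (Q ∪ R) Δ (P Δ R)
10 ∉ ((Q ∪ R) Δ (P Δ R))ᶜ since 10 ∈ ((Q ∪ R) Δ (P Δ R))
10 ∉ ((Q ∪ R) Δ (P Δ R))ᶜ and 10 ∈ P, so 10 ∉ ((Q ∪ R) Δ (P Δ R))ᶜ ∖ P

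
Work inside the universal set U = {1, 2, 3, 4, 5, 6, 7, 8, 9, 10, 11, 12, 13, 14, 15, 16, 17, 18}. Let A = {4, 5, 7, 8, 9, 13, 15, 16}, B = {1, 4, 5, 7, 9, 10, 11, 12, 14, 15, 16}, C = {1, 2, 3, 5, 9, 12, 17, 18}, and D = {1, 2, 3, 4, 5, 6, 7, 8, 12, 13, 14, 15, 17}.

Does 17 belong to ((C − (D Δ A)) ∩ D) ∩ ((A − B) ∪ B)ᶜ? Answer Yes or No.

17 ∈ D and 17 ∉ A, so 17 ∈ D Δ A
17 ∈ C and 17 ∈ (D Δ A), so 17 ∉ C − (D Δ A)
17 ∉ (C − (D Δ A)) and 17 ∈ D, so 17 ∉ (C − (D Δ A)) ∩ D
17 ∉ A and 17 ∉ B, so 17 ∉ A − B
17 ∉ (A − B) and 17 ∉ B, so 17 ∉ (A − B) ∪ B
17 ∈ ((A − B) ∪ B)ᶜ since 17 ∉ ((A − B) ∪ B)
17 ∉ ((C − (D Δ A)) ∩ D) and 17 ∈ ((A − B) ∪ B)ᶜ, so 17 ∉ ((C − (D Δ A)) ∩ D) ∩ ((A − B) ∪ B)ᶜ

No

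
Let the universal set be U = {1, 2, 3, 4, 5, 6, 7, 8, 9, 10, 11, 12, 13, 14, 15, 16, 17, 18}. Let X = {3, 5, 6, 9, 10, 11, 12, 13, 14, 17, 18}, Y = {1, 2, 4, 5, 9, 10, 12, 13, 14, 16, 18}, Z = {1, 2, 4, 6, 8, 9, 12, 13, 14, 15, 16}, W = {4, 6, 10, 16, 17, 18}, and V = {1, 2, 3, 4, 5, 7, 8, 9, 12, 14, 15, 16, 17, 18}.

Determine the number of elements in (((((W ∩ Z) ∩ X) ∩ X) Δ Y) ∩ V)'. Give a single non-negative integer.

W ∩ Z = {4, 6, 16}
(W ∩ Z) ∩ X = {6}
((W ∩ Z) ∩ X) ∩ X = {6}
(((W ∩ Z) ∩ X) ∩ X) Δ Y = {1, 2, 4, 5, 6, 9, 10, 12, 13, 14, 16, 18}
((((W ∩ Z) ∩ X) ∩ X) Δ Y) ∩ V = {1, 2, 4, 5, 9, 12, 14, 16, 18}
(((((W ∩ Z) ∩ X) ∩ X) Δ Y) ∩ V)' = {3, 6, 7, 8, 10, 11, 13, 15, 17}
|(((((W ∩ Z) ∩ X) ∩ X) Δ Y) ∩ V)'| = 9

9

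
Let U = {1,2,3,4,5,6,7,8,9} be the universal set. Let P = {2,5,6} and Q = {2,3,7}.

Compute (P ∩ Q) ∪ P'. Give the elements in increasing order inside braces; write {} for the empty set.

P ∩ Q = {2}
P' = {1,3,4,7,8,9}
(P ∩ Q) ∪ P' = {1,2,3,4,7,8,9}

{1,2,3,4,7,8,9}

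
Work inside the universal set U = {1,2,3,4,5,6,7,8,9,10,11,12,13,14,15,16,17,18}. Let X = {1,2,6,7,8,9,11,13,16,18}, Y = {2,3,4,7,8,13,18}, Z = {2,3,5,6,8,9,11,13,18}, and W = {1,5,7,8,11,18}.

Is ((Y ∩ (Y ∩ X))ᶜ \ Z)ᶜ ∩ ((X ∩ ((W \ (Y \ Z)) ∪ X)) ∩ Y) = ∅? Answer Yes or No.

Y ∩ X = {2,7,8,13,18}
Y ∩ (Y ∩ X) = {2,7,8,13,18}
(Y ∩ (Y ∩ X))ᶜ = {1,3,4,5,6,9,10,11,12,14,15,16,17}
(Y ∩ (Y ∩ X))ᶜ \ Z = {1,4,10,12,14,15,16,17}
((Y ∩ (Y ∩ X))ᶜ \ Z)ᶜ = {2,3,5,6,7,8,9,11,13,18}
Y \ Z = {4,7}
W \ (Y \ Z) = {1,5,8,11,18}
(W \ (Y \ Z)) ∪ X = {1,2,5,6,7,8,9,11,13,16,18}
X ∩ ((W \ (Y \ Z)) ∪ X) = {1,2,6,7,8,9,11,13,16,18}
(X ∩ ((W \ (Y \ Z)) ∪ X)) ∩ Y = {2,7,8,13,18}
2 lies in both, so they are not disjoint.

No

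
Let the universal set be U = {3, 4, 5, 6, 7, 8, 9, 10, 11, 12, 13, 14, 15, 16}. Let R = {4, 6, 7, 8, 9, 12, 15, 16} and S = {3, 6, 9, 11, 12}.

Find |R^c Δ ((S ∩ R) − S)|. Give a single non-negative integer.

6

R^c = {3, 5, 10, 11, 13, 14}
S ∩ R = {6, 9, 12}
(S ∩ R) − S = {}
R^c Δ ((S ∩ R) − S) = {3, 5, 10, 11, 13, 14}
|R^c Δ ((S ∩ R) − S)| = 6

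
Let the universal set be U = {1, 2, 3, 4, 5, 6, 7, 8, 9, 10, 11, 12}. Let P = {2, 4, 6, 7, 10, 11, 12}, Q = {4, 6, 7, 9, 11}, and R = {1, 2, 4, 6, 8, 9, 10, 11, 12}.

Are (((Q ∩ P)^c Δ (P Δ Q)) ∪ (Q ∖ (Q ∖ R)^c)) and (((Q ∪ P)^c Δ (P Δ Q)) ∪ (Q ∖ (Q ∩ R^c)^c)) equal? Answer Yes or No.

No

Q ∩ P = {4, 6, 7, 11}
(Q ∩ P)^c = {1, 2, 3, 5, 8, 9, 10, 12}
P Δ Q = {2, 9, 10, 12}
(Q ∩ P)^c Δ (P Δ Q) = {1, 3, 5, 8}
Q ∖ R = {7}
(Q ∖ R)^c = {1, 2, 3, 4, 5, 6, 8, 9, 10, 11, 12}
Q ∖ (Q ∖ R)^c = {7}
((Q ∩ P)^c Δ (P Δ Q)) ∪ (Q ∖ (Q ∖ R)^c) = {1, 3, 5, 7, 8}
Q ∪ P = {2, 4, 6, 7, 9, 10, 11, 12}
(Q ∪ P)^c = {1, 3, 5, 8}
(Q ∪ P)^c Δ (P Δ Q) = {1, 2, 3, 5, 8, 9, 10, 12}
R^c = {3, 5, 7}
Q ∩ R^c = {7}
(Q ∩ R^c)^c = {1, 2, 3, 4, 5, 6, 8, 9, 10, 11, 12}
Q ∖ (Q ∩ R^c)^c = {7}
((Q ∪ P)^c Δ (P Δ Q)) ∪ (Q ∖ (Q ∩ R^c)^c) = {1, 2, 3, 5, 7, 8, 9, 10, 12}
2 ∈ ((Q ∪ P)^c Δ (P Δ Q)) ∪ (Q ∖ (Q ∩ R^c)^c) but 2 ∉ ((Q ∩ P)^c Δ (P Δ Q)) ∪ (Q ∖ (Q ∖ R)^c), so they differ.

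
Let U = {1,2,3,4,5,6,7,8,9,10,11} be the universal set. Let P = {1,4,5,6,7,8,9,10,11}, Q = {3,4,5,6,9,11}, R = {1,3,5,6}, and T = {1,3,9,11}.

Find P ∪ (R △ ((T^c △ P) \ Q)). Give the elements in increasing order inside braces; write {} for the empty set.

T^c = {2,4,5,6,7,8,10}
T^c △ P = {1,2,9,11}
(T^c △ P) \ Q = {1,2}
R △ ((T^c △ P) \ Q) = {2,3,5,6}
P ∪ (R △ ((T^c △ P) \ Q)) = {1,2,3,4,5,6,7,8,9,10,11}

{1,2,3,4,5,6,7,8,9,10,11}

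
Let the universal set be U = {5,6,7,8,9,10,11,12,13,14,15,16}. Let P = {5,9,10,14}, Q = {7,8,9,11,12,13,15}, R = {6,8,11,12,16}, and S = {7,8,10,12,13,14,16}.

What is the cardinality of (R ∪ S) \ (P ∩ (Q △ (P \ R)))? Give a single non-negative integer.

7

R ∪ S = {6,7,8,10,11,12,13,14,16}
P \ R = {5,9,10,14}
Q △ (P \ R) = {5,7,8,10,11,12,13,14,15}
P ∩ (Q △ (P \ R)) = {5,10,14}
(R ∪ S) \ (P ∩ (Q △ (P \ R))) = {6,7,8,11,12,13,16}
|(R ∪ S) \ (P ∩ (Q △ (P \ R)))| = 7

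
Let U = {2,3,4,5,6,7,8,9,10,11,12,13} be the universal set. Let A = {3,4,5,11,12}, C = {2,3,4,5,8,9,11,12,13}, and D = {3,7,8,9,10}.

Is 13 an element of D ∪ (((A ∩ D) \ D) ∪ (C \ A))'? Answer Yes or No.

13 ∉ A and 13 ∉ D, so 13 ∉ A ∩ D
13 ∉ (A ∩ D) and 13 ∉ D, so 13 ∉ (A ∩ D) \ D
13 ∈ C and 13 ∉ A, so 13 ∈ C \ A
13 ∉ ((A ∩ D) \ D) and 13 ∈ (C \ A), so 13 ∈ ((A ∩ D) \ D) ∪ (C \ A)
13 ∉ (((A ∩ D) \ D) ∪ (C \ A))' since 13 ∈ (((A ∩ D) \ D) ∪ (C \ A))
13 ∉ D and 13 ∉ (((A ∩ D) \ D) ∪ (C \ A))', so 13 ∉ D ∪ (((A ∩ D) \ D) ∪ (C \ A))'

No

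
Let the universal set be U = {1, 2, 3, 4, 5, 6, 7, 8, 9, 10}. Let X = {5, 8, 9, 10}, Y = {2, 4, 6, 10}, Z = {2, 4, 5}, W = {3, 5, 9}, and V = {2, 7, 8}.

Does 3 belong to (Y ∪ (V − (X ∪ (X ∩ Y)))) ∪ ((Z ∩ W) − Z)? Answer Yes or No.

No

3 ∉ X and 3 ∉ Y, so 3 ∉ X ∩ Y
3 ∉ X and 3 ∉ (X ∩ Y), so 3 ∉ X ∪ (X ∩ Y)
3 ∉ V and 3 ∉ (X ∪ (X ∩ Y)), so 3 ∉ V − (X ∪ (X ∩ Y))
3 ∉ Y and 3 ∉ (V − (X ∪ (X ∩ Y))), so 3 ∉ Y ∪ (V − (X ∪ (X ∩ Y)))
3 ∉ Z and 3 ∈ W, so 3 ∉ Z ∩ W
3 ∉ (Z ∩ W) and 3 ∉ Z, so 3 ∉ (Z ∩ W) − Z
3 ∉ (Y ∪ (V − (X ∪ (X ∩ Y)))) and 3 ∉ ((Z ∩ W) − Z), so 3 ∉ (Y ∪ (V − (X ∪ (X ∩ Y)))) ∪ ((Z ∩ W) − Z)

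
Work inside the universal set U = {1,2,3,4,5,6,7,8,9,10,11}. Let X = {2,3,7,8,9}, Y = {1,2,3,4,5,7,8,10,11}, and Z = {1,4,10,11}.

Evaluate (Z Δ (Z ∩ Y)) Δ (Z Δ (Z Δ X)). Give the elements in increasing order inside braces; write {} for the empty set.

{2,3,7,8,9}

Z ∩ Y = {1,4,10,11}
Z Δ (Z ∩ Y) = {}
Z Δ X = {1,2,3,4,7,8,9,10,11}
Z Δ (Z Δ X) = {2,3,7,8,9}
(Z Δ (Z ∩ Y)) Δ (Z Δ (Z Δ X)) = {2,3,7,8,9}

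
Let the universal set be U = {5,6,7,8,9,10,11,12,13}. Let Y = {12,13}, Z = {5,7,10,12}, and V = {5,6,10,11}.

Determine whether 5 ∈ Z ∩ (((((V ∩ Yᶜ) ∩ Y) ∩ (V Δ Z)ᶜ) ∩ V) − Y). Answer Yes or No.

No

5 ∉ Y, so 5 ∈ Yᶜ
5 ∈ V and 5 ∈ Yᶜ, so 5 ∈ V ∩ Yᶜ
5 ∈ (V ∩ Yᶜ) and 5 ∉ Y, so 5 ∉ (V ∩ Yᶜ) ∩ Y
5 ∈ V and 5 ∈ Z, so 5 ∉ V Δ Z
5 ∈ (V Δ Z)ᶜ since 5 ∉ (V Δ Z)
5 ∉ ((V ∩ Yᶜ) ∩ Y) and 5 ∈ (V Δ Z)ᶜ, so 5 ∉ ((V ∩ Yᶜ) ∩ Y) ∩ (V Δ Z)ᶜ
5 ∉ (((V ∩ Yᶜ) ∩ Y) ∩ (V Δ Z)ᶜ) and 5 ∈ V, so 5 ∉ (((V ∩ Yᶜ) ∩ Y) ∩ (V Δ Z)ᶜ) ∩ V
5 ∉ ((((V ∩ Yᶜ) ∩ Y) ∩ (V Δ Z)ᶜ) ∩ V) and 5 ∉ Y, so 5 ∉ ((((V ∩ Yᶜ) ∩ Y) ∩ (V Δ Z)ᶜ) ∩ V) − Y
5 ∈ Z and 5 ∉ (((((V ∩ Yᶜ) ∩ Y) ∩ (V Δ Z)ᶜ) ∩ V) − Y), so 5 ∉ Z ∩ (((((V ∩ Yᶜ) ∩ Y) ∩ (V Δ Z)ᶜ) ∩ V) − Y)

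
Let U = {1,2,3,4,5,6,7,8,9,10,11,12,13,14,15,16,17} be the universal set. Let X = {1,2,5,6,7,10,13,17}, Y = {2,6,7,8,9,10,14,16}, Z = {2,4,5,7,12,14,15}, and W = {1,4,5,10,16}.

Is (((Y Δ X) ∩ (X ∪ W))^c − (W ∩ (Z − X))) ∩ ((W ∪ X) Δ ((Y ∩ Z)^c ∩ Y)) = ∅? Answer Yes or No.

Y Δ X = {1,5,8,9,13,14,16,17}
X ∪ W = {1,2,4,5,6,7,10,13,16,17}
(Y Δ X) ∩ (X ∪ W) = {1,5,13,16,17}
((Y Δ X) ∩ (X ∪ W))^c = {2,3,4,6,7,8,9,10,11,12,14,15}
Z − X = {4,12,14,15}
W ∩ (Z − X) = {4}
((Y Δ X) ∩ (X ∪ W))^c − (W ∩ (Z − X)) = {2,3,6,7,8,9,10,11,12,14,15}
W ∪ X = {1,2,4,5,6,7,10,13,16,17}
Y ∩ Z = {2,7,14}
(Y ∩ Z)^c = {1,3,4,5,6,8,9,10,11,12,13,15,16,17}
(Y ∩ Z)^c ∩ Y = {6,8,9,10,16}
(W ∪ X) Δ ((Y ∩ Z)^c ∩ Y) = {1,2,4,5,7,8,9,13,17}
2 lies in both, so they are not disjoint.

No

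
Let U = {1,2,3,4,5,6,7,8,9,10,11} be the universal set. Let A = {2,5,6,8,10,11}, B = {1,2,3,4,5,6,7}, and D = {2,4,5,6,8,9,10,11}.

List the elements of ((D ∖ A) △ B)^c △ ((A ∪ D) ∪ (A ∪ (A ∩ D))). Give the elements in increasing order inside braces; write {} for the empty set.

{2,5,6,9}

D ∖ A = {4,9}
(D ∖ A) △ B = {1,2,3,5,6,7,9}
((D ∖ A) △ B)^c = {4,8,10,11}
A ∪ D = {2,4,5,6,8,9,10,11}
A ∩ D = {2,5,6,8,10,11}
A ∪ (A ∩ D) = {2,5,6,8,10,11}
(A ∪ D) ∪ (A ∪ (A ∩ D)) = {2,4,5,6,8,9,10,11}
((D ∖ A) △ B)^c △ ((A ∪ D) ∪ (A ∪ (A ∩ D))) = {2,5,6,9}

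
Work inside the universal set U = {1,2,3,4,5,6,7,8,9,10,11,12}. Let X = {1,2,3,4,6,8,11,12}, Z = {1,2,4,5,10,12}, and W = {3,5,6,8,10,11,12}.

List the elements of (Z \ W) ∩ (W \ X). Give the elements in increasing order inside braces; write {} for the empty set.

Z \ W = {1,2,4}
W \ X = {5,10}
(Z \ W) ∩ (W \ X) = {}

{}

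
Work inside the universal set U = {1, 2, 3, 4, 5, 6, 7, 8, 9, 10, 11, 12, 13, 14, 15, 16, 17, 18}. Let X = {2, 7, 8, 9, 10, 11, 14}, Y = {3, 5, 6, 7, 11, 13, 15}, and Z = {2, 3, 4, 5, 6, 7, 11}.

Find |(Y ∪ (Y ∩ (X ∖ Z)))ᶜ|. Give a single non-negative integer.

11

X ∖ Z = {8, 9, 10, 14}
Y ∩ (X ∖ Z) = {}
Y ∪ (Y ∩ (X ∖ Z)) = {3, 5, 6, 7, 11, 13, 15}
(Y ∪ (Y ∩ (X ∖ Z)))ᶜ = {1, 2, 4, 8, 9, 10, 12, 14, 16, 17, 18}
|(Y ∪ (Y ∩ (X ∖ Z)))ᶜ| = 11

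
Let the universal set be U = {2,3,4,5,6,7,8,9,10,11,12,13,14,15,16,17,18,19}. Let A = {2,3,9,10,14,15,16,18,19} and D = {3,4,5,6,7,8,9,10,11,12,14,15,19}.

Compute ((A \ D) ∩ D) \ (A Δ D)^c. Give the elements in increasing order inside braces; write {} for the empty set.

A \ D = {2,16,18}
(A \ D) ∩ D = {}
A Δ D = {2,4,5,6,7,8,11,12,16,18}
(A Δ D)^c = {3,9,10,13,14,15,17,19}
((A \ D) ∩ D) \ (A Δ D)^c = {}

{}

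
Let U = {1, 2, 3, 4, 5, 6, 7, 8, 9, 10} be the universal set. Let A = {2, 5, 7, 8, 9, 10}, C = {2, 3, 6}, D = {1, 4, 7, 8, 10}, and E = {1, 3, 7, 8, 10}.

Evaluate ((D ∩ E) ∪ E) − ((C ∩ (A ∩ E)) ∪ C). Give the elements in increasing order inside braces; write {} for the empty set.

D ∩ E = {1, 7, 8, 10}
(D ∩ E) ∪ E = {1, 3, 7, 8, 10}
A ∩ E = {7, 8, 10}
C ∩ (A ∩ E) = {}
(C ∩ (A ∩ E)) ∪ C = {2, 3, 6}
((D ∩ E) ∪ E) − ((C ∩ (A ∩ E)) ∪ C) = {1, 7, 8, 10}

{1, 7, 8, 10}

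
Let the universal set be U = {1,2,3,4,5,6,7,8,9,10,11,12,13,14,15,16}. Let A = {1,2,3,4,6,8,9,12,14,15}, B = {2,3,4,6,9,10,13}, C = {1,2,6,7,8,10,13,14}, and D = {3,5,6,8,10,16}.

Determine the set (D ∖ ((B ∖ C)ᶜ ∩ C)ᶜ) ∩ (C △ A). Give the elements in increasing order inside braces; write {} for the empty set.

{10}

B ∖ C = {3,4,9}
(B ∖ C)ᶜ = {1,2,5,6,7,8,10,11,12,13,14,15,16}
(B ∖ C)ᶜ ∩ C = {1,2,6,7,8,10,13,14}
((B ∖ C)ᶜ ∩ C)ᶜ = {3,4,5,9,11,12,15,16}
D ∖ ((B ∖ C)ᶜ ∩ C)ᶜ = {6,8,10}
C △ A = {3,4,7,9,10,12,13,15}
(D ∖ ((B ∖ C)ᶜ ∩ C)ᶜ) ∩ (C △ A) = {10}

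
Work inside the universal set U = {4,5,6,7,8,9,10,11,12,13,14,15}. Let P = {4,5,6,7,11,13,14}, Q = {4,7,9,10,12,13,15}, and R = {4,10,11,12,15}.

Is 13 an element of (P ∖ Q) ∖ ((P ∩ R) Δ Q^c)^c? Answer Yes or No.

No

13 ∈ P and 13 ∈ Q, so 13 ∉ P ∖ Q
13 ∈ P and 13 ∉ R, so 13 ∉ P ∩ R
13 ∈ Q, so 13 ∉ Q^c
13 ∉ (P ∩ R) and 13 ∉ Q^c, so 13 ∉ (P ∩ R) Δ Q^c
13 ∈ ((P ∩ R) Δ Q^c)^c since 13 ∉ ((P ∩ R) Δ Q^c)
13 ∉ (P ∖ Q) and 13 ∈ ((P ∩ R) Δ Q^c)^c, so 13 ∉ (P ∖ Q) ∖ ((P ∩ R) Δ Q^c)^c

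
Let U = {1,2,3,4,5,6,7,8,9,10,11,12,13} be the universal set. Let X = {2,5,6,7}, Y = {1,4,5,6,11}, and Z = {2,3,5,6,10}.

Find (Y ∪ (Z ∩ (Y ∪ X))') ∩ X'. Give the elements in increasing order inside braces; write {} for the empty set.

{1,3,4,8,9,10,11,12,13}

Y ∪ X = {1,2,4,5,6,7,11}
Z ∩ (Y ∪ X) = {2,5,6}
(Z ∩ (Y ∪ X))' = {1,3,4,7,8,9,10,11,12,13}
Y ∪ (Z ∩ (Y ∪ X))' = {1,3,4,5,6,7,8,9,10,11,12,13}
X' = {1,3,4,8,9,10,11,12,13}
(Y ∪ (Z ∩ (Y ∪ X))') ∩ X' = {1,3,4,8,9,10,11,12,13}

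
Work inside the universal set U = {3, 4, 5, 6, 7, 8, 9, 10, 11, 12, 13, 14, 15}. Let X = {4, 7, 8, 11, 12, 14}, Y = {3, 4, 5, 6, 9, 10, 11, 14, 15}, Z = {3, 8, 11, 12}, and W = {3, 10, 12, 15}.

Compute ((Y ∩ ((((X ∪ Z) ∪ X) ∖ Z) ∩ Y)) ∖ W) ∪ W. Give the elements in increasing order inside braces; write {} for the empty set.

X ∪ Z = {3, 4, 7, 8, 11, 12, 14}
(X ∪ Z) ∪ X = {3, 4, 7, 8, 11, 12, 14}
((X ∪ Z) ∪ X) ∖ Z = {4, 7, 14}
(((X ∪ Z) ∪ X) ∖ Z) ∩ Y = {4, 14}
Y ∩ ((((X ∪ Z) ∪ X) ∖ Z) ∩ Y) = {4, 14}
(Y ∩ ((((X ∪ Z) ∪ X) ∖ Z) ∩ Y)) ∖ W = {4, 14}
((Y ∩ ((((X ∪ Z) ∪ X) ∖ Z) ∩ Y)) ∖ W) ∪ W = {3, 4, 10, 12, 14, 15}

{3, 4, 10, 12, 14, 15}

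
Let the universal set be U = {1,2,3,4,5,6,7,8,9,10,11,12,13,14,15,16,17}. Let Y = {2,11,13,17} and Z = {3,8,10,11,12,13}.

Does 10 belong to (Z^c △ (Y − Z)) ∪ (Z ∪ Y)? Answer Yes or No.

10 ∈ Z, so 10 ∉ Z^c
10 ∉ Y and 10 ∈ Z, so 10 ∉ Y − Z
10 ∉ Z^c and 10 ∉ (Y − Z), so 10 ∉ Z^c △ (Y − Z)
10 ∈ Z and 10 ∉ Y, so 10 ∈ Z ∪ Y
10 ∉ (Z^c △ (Y − Z)) and 10 ∈ (Z ∪ Y), so 10 ∈ (Z^c △ (Y − Z)) ∪ (Z ∪ Y)

Yes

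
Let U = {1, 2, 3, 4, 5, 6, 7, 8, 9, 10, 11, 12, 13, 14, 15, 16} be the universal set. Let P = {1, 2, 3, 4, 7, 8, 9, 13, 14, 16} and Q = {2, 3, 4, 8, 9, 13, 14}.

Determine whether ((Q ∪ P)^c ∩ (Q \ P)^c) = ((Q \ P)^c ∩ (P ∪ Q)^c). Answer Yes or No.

Q ∪ P = {1, 2, 3, 4, 7, 8, 9, 13, 14, 16}
(Q ∪ P)^c = {5, 6, 10, 11, 12, 15}
Q \ P = {}
(Q \ P)^c = {1, 2, 3, 4, 5, 6, 7, 8, 9, 10, 11, 12, 13, 14, 15, 16}
(Q ∪ P)^c ∩ (Q \ P)^c = {5, 6, 10, 11, 12, 15}
P ∪ Q = {1, 2, 3, 4, 7, 8, 9, 13, 14, 16}
(P ∪ Q)^c = {5, 6, 10, 11, 12, 15}
(Q \ P)^c ∩ (P ∪ Q)^c = {5, 6, 10, 11, 12, 15}
Both equal {5, 6, 10, 11, 12, 15}, so (Q ∪ P)^c ∩ (Q \ P)^c = (Q \ P)^c ∩ (P ∪ Q)^c.

Yes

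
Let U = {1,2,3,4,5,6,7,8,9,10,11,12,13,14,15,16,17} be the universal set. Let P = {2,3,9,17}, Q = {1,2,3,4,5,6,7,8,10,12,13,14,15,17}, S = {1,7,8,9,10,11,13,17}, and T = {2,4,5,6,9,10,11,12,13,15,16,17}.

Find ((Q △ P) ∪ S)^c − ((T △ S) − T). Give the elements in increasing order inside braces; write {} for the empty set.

{2,3,16}

Q △ P = {1,4,5,6,7,8,9,10,12,13,14,15}
(Q △ P) ∪ S = {1,4,5,6,7,8,9,10,11,12,13,14,15,17}
((Q △ P) ∪ S)^c = {2,3,16}
T △ S = {1,2,4,5,6,7,8,12,15,16}
(T △ S) − T = {1,7,8}
((Q △ P) ∪ S)^c − ((T △ S) − T) = {2,3,16}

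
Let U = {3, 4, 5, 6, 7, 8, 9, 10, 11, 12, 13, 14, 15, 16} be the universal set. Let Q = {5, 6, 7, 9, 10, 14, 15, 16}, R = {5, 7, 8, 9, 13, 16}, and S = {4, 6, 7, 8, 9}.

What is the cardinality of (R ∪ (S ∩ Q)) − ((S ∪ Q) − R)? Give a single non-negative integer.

6

S ∩ Q = {6, 7, 9}
R ∪ (S ∩ Q) = {5, 6, 7, 8, 9, 13, 16}
S ∪ Q = {4, 5, 6, 7, 8, 9, 10, 14, 15, 16}
(S ∪ Q) − R = {4, 6, 10, 14, 15}
(R ∪ (S ∩ Q)) − ((S ∪ Q) − R) = {5, 7, 8, 9, 13, 16}
|(R ∪ (S ∩ Q)) − ((S ∪ Q) − R)| = 6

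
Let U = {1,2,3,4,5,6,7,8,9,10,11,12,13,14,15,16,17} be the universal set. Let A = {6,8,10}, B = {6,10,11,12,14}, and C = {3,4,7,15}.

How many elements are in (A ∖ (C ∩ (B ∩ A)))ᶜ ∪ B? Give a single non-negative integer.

16

B ∩ A = {6,10}
C ∩ (B ∩ A) = {}
A ∖ (C ∩ (B ∩ A)) = {6,8,10}
(A ∖ (C ∩ (B ∩ A)))ᶜ = {1,2,3,4,5,7,9,11,12,13,14,15,16,17}
(A ∖ (C ∩ (B ∩ A)))ᶜ ∪ B = {1,2,3,4,5,6,7,9,10,11,12,13,14,15,16,17}
|(A ∖ (C ∩ (B ∩ A)))ᶜ ∪ B| = 16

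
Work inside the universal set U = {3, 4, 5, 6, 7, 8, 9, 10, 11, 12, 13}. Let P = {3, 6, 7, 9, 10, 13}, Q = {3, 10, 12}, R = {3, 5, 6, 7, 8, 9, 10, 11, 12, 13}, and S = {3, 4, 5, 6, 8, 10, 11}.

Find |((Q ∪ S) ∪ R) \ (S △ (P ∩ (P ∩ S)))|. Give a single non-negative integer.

Q ∪ S = {3, 4, 5, 6, 8, 10, 11, 12}
(Q ∪ S) ∪ R = {3, 4, 5, 6, 7, 8, 9, 10, 11, 12, 13}
P ∩ S = {3, 6, 10}
P ∩ (P ∩ S) = {3, 6, 10}
S △ (P ∩ (P ∩ S)) = {4, 5, 8, 11}
((Q ∪ S) ∪ R) \ (S △ (P ∩ (P ∩ S))) = {3, 6, 7, 9, 10, 12, 13}
|((Q ∪ S) ∪ R) \ (S △ (P ∩ (P ∩ S)))| = 7

7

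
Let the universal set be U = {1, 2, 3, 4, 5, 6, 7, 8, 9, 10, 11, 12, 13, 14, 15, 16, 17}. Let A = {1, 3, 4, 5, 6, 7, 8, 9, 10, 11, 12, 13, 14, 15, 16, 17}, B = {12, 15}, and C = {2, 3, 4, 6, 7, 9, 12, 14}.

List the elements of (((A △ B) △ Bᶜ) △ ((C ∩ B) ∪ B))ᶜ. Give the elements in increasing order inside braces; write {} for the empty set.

A △ B = {1, 3, 4, 5, 6, 7, 8, 9, 10, 11, 13, 14, 16, 17}
Bᶜ = {1, 2, 3, 4, 5, 6, 7, 8, 9, 10, 11, 13, 14, 16, 17}
(A △ B) △ Bᶜ = {2}
C ∩ B = {12}
(C ∩ B) ∪ B = {12, 15}
((A △ B) △ Bᶜ) △ ((C ∩ B) ∪ B) = {2, 12, 15}
(((A △ B) △ Bᶜ) △ ((C ∩ B) ∪ B))ᶜ = {1, 3, 4, 5, 6, 7, 8, 9, 10, 11, 13, 14, 16, 17}

{1, 3, 4, 5, 6, 7, 8, 9, 10, 11, 13, 14, 16, 17}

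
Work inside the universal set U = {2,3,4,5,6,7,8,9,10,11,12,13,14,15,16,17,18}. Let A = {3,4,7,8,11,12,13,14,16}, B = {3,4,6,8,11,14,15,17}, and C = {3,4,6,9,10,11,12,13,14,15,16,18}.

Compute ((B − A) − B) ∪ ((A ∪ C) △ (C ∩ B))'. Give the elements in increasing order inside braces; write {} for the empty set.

{2,3,4,5,6,11,14,15,17}

B − A = {6,15,17}
(B − A) − B = {}
A ∪ C = {3,4,6,7,8,9,10,11,12,13,14,15,16,18}
C ∩ B = {3,4,6,11,14,15}
(A ∪ C) △ (C ∩ B) = {7,8,9,10,12,13,16,18}
((A ∪ C) △ (C ∩ B))' = {2,3,4,5,6,11,14,15,17}
((B − A) − B) ∪ ((A ∪ C) △ (C ∩ B))' = {2,3,4,5,6,11,14,15,17}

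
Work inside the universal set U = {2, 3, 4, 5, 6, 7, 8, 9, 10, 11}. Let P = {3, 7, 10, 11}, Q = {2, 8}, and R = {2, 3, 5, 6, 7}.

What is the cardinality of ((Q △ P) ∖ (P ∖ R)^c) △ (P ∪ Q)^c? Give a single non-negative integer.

6

Q △ P = {2, 3, 7, 8, 10, 11}
P ∖ R = {10, 11}
(P ∖ R)^c = {2, 3, 4, 5, 6, 7, 8, 9}
(Q △ P) ∖ (P ∖ R)^c = {10, 11}
P ∪ Q = {2, 3, 7, 8, 10, 11}
(P ∪ Q)^c = {4, 5, 6, 9}
((Q △ P) ∖ (P ∖ R)^c) △ (P ∪ Q)^c = {4, 5, 6, 9, 10, 11}
|((Q △ P) ∖ (P ∖ R)^c) △ (P ∪ Q)^c| = 6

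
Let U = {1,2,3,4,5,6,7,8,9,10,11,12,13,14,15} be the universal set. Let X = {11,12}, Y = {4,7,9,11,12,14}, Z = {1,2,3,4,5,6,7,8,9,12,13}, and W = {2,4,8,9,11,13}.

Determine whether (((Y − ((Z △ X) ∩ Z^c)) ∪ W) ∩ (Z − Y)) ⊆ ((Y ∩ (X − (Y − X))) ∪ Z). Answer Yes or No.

Z △ X = {1,2,3,4,5,6,7,8,9,11,13}
Z^c = {10,11,14,15}
(Z △ X) ∩ Z^c = {11}
Y − ((Z △ X) ∩ Z^c) = {4,7,9,12,14}
(Y − ((Z △ X) ∩ Z^c)) ∪ W = {2,4,7,8,9,11,12,13,14}
Z − Y = {1,2,3,5,6,8,13}
((Y − ((Z △ X) ∩ Z^c)) ∪ W) ∩ (Z − Y) = {2,8,13}
Y − X = {4,7,9,14}
X − (Y − X) = {11,12}
Y ∩ (X − (Y − X)) = {11,12}
(Y ∩ (X − (Y − X))) ∪ Z = {1,2,3,4,5,6,7,8,9,11,12,13}
Every element of {2,8,13} is in {1,2,3,4,5,6,7,8,9,11,12,13}, so ((Y − ((Z △ X) ∩ Z^c)) ∪ W) ∩ (Z − Y) ⊆ (Y ∩ (X − (Y − X))) ∪ Z.

Yes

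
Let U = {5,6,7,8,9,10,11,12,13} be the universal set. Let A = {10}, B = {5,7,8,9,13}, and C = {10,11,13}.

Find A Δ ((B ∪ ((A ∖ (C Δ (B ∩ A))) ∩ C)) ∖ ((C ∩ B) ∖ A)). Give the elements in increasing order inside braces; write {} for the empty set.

{5,7,8,9,10}

B ∩ A = {}
C Δ (B ∩ A) = {10,11,13}
A ∖ (C Δ (B ∩ A)) = {}
(A ∖ (C Δ (B ∩ A))) ∩ C = {}
B ∪ ((A ∖ (C Δ (B ∩ A))) ∩ C) = {5,7,8,9,13}
C ∩ B = {13}
(C ∩ B) ∖ A = {13}
(B ∪ ((A ∖ (C Δ (B ∩ A))) ∩ C)) ∖ ((C ∩ B) ∖ A) = {5,7,8,9}
A Δ ((B ∪ ((A ∖ (C Δ (B ∩ A))) ∩ C)) ∖ ((C ∩ B) ∖ A)) = {5,7,8,9,10}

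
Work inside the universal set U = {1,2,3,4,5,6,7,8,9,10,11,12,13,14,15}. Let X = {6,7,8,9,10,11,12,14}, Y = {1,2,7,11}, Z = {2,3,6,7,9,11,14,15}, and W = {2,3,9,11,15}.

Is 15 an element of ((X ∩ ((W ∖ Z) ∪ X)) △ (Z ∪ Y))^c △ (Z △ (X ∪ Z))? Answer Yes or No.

No

15 ∈ W and 15 ∈ Z, so 15 ∉ W ∖ Z
15 ∉ (W ∖ Z) and 15 ∉ X, so 15 ∉ (W ∖ Z) ∪ X
15 ∉ X and 15 ∉ ((W ∖ Z) ∪ X), so 15 ∉ X ∩ ((W ∖ Z) ∪ X)
15 ∈ Z and 15 ∉ Y, so 15 ∈ Z ∪ Y
15 ∉ (X ∩ ((W ∖ Z) ∪ X)) and 15 ∈ (Z ∪ Y), so 15 ∈ (X ∩ ((W ∖ Z) ∪ X)) △ (Z ∪ Y)
15 ∉ ((X ∩ ((W ∖ Z) ∪ X)) △ (Z ∪ Y))^c since 15 ∈ ((X ∩ ((W ∖ Z) ∪ X)) △ (Z ∪ Y))
15 ∉ X and 15 ∈ Z, so 15 ∈ X ∪ Z
15 ∈ Z and 15 ∈ (X ∪ Z), so 15 ∉ Z △ (X ∪ Z)
15 ∉ ((X ∩ ((W ∖ Z) ∪ X)) △ (Z ∪ Y))^c and 15 ∉ (Z △ (X ∪ Z)), so 15 ∉ ((X ∩ ((W ∖ Z) ∪ X)) △ (Z ∪ Y))^c △ (Z △ (X ∪ Z))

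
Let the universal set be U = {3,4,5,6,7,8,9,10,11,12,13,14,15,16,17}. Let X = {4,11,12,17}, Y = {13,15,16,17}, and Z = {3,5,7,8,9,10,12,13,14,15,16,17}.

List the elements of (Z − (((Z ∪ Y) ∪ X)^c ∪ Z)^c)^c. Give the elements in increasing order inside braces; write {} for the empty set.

{4,6,11}

Z ∪ Y = {3,5,7,8,9,10,12,13,14,15,16,17}
(Z ∪ Y) ∪ X = {3,4,5,7,8,9,10,11,12,13,14,15,16,17}
((Z ∪ Y) ∪ X)^c = {6}
((Z ∪ Y) ∪ X)^c ∪ Z = {3,5,6,7,8,9,10,12,13,14,15,16,17}
(((Z ∪ Y) ∪ X)^c ∪ Z)^c = {4,11}
Z − (((Z ∪ Y) ∪ X)^c ∪ Z)^c = {3,5,7,8,9,10,12,13,14,15,16,17}
(Z − (((Z ∪ Y) ∪ X)^c ∪ Z)^c)^c = {4,6,11}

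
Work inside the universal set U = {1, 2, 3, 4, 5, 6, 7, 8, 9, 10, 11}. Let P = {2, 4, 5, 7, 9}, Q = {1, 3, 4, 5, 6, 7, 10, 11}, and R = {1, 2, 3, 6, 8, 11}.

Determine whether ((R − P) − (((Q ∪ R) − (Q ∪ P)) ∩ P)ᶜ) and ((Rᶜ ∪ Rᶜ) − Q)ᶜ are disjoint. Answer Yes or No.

Yes

R − P = {1, 3, 6, 8, 11}
Q ∪ R = {1, 2, 3, 4, 5, 6, 7, 8, 10, 11}
Q ∪ P = {1, 2, 3, 4, 5, 6, 7, 9, 10, 11}
(Q ∪ R) − (Q ∪ P) = {8}
((Q ∪ R) − (Q ∪ P)) ∩ P = {}
(((Q ∪ R) − (Q ∪ P)) ∩ P)ᶜ = {1, 2, 3, 4, 5, 6, 7, 8, 9, 10, 11}
(R − P) − (((Q ∪ R) − (Q ∪ P)) ∩ P)ᶜ = {}
Rᶜ = {4, 5, 7, 9, 10}
Rᶜ ∪ Rᶜ = {4, 5, 7, 9, 10}
(Rᶜ ∪ Rᶜ) − Q = {9}
((Rᶜ ∪ Rᶜ) − Q)ᶜ = {1, 2, 3, 4, 5, 6, 7, 8, 10, 11}
{} and {1, 2, 3, 4, 5, 6, 7, 8, 10, 11} share no elements.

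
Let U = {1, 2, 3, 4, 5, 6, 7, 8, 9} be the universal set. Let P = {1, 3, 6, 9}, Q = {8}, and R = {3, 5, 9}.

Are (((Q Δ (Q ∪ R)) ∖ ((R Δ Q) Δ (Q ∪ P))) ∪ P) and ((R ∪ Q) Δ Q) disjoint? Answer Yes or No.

No

Q ∪ R = {3, 5, 8, 9}
Q Δ (Q ∪ R) = {3, 5, 9}
R Δ Q = {3, 5, 8, 9}
Q ∪ P = {1, 3, 6, 8, 9}
(R Δ Q) Δ (Q ∪ P) = {1, 5, 6}
(Q Δ (Q ∪ R)) ∖ ((R Δ Q) Δ (Q ∪ P)) = {3, 9}
((Q Δ (Q ∪ R)) ∖ ((R Δ Q) Δ (Q ∪ P))) ∪ P = {1, 3, 6, 9}
R ∪ Q = {3, 5, 8, 9}
(R ∪ Q) Δ Q = {3, 5, 9}
3 lies in both, so they are not disjoint.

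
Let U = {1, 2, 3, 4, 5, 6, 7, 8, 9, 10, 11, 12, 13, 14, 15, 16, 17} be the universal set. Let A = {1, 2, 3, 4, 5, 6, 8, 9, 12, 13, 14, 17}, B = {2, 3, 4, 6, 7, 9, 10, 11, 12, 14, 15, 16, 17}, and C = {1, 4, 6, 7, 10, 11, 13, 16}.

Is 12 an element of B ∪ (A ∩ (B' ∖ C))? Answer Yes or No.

12 ∈ B, so 12 ∉ B'
12 ∉ B' and 12 ∉ C, so 12 ∉ B' ∖ C
12 ∈ A and 12 ∉ (B' ∖ C), so 12 ∉ A ∩ (B' ∖ C)
12 ∈ B and 12 ∉ (A ∩ (B' ∖ C)), so 12 ∈ B ∪ (A ∩ (B' ∖ C))

Yes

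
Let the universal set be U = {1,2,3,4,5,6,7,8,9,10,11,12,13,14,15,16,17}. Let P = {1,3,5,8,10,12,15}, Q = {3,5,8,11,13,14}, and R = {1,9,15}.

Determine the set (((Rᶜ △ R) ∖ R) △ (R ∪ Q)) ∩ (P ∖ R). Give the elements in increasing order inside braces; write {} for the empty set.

{10,12}

Rᶜ = {2,3,4,5,6,7,8,10,11,12,13,14,16,17}
Rᶜ △ R = {1,2,3,4,5,6,7,8,9,10,11,12,13,14,15,16,17}
(Rᶜ △ R) ∖ R = {2,3,4,5,6,7,8,10,11,12,13,14,16,17}
R ∪ Q = {1,3,5,8,9,11,13,14,15}
((Rᶜ △ R) ∖ R) △ (R ∪ Q) = {1,2,4,6,7,9,10,12,15,16,17}
P ∖ R = {3,5,8,10,12}
(((Rᶜ △ R) ∖ R) △ (R ∪ Q)) ∩ (P ∖ R) = {10,12}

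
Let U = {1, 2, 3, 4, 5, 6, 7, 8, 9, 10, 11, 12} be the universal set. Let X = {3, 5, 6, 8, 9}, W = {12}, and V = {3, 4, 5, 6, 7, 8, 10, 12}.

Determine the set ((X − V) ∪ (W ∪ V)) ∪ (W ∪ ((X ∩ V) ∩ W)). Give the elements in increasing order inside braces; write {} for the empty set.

{3, 4, 5, 6, 7, 8, 9, 10, 12}

X − V = {9}
W ∪ V = {3, 4, 5, 6, 7, 8, 10, 12}
(X − V) ∪ (W ∪ V) = {3, 4, 5, 6, 7, 8, 9, 10, 12}
X ∩ V = {3, 5, 6, 8}
(X ∩ V) ∩ W = {}
W ∪ ((X ∩ V) ∩ W) = {12}
((X − V) ∪ (W ∪ V)) ∪ (W ∪ ((X ∩ V) ∩ W)) = {3, 4, 5, 6, 7, 8, 9, 10, 12}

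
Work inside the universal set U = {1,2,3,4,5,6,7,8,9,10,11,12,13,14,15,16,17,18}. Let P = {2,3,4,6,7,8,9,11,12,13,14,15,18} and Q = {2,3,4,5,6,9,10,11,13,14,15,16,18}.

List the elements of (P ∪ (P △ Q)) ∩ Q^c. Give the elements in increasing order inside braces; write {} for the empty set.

{7,8,12}

P △ Q = {5,7,8,10,12,16}
P ∪ (P △ Q) = {2,3,4,5,6,7,8,9,10,11,12,13,14,15,16,18}
Q^c = {1,7,8,12,17}
(P ∪ (P △ Q)) ∩ Q^c = {7,8,12}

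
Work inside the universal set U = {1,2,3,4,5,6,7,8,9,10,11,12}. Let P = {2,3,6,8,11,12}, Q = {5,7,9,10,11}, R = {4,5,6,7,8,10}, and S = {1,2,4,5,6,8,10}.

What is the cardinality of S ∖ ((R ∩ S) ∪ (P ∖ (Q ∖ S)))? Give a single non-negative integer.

R ∩ S = {4,5,6,8,10}
Q ∖ S = {7,9,11}
P ∖ (Q ∖ S) = {2,3,6,8,12}
(R ∩ S) ∪ (P ∖ (Q ∖ S)) = {2,3,4,5,6,8,10,12}
S ∖ ((R ∩ S) ∪ (P ∖ (Q ∖ S))) = {1}
|S ∖ ((R ∩ S) ∪ (P ∖ (Q ∖ S)))| = 1

1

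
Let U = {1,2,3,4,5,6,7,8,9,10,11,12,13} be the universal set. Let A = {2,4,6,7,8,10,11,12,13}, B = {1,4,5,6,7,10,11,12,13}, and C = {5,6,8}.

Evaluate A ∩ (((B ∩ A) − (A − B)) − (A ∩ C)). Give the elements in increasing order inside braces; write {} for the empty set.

{4,7,10,11,12,13}

B ∩ A = {4,6,7,10,11,12,13}
A − B = {2,8}
(B ∩ A) − (A − B) = {4,6,7,10,11,12,13}
A ∩ C = {6,8}
((B ∩ A) − (A − B)) − (A ∩ C) = {4,7,10,11,12,13}
A ∩ (((B ∩ A) − (A − B)) − (A ∩ C)) = {4,7,10,11,12,13}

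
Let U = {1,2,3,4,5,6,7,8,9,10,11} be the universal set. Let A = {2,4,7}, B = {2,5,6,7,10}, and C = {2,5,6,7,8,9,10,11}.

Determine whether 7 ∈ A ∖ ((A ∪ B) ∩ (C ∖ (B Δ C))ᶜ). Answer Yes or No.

Yes

7 ∈ A and 7 ∈ B, so 7 ∈ A ∪ B
7 ∈ B and 7 ∈ C, so 7 ∉ B Δ C
7 ∈ C and 7 ∉ (B Δ C), so 7 ∈ C ∖ (B Δ C)
7 ∉ (C ∖ (B Δ C))ᶜ since 7 ∈ (C ∖ (B Δ C))
7 ∈ (A ∪ B) and 7 ∉ (C ∖ (B Δ C))ᶜ, so 7 ∉ (A ∪ B) ∩ (C ∖ (B Δ C))ᶜ
7 ∈ A and 7 ∉ ((A ∪ B) ∩ (C ∖ (B Δ C))ᶜ), so 7 ∈ A ∖ ((A ∪ B) ∩ (C ∖ (B Δ C))ᶜ)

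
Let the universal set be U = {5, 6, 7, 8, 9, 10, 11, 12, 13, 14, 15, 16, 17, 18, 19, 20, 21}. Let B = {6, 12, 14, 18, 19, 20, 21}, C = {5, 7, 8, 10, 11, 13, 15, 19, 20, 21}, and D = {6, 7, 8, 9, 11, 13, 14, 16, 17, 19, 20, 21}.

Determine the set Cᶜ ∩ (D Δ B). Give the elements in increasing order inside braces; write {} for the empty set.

Cᶜ = {6, 9, 12, 14, 16, 17, 18}
D Δ B = {7, 8, 9, 11, 12, 13, 16, 17, 18}
Cᶜ ∩ (D Δ B) = {9, 12, 16, 17, 18}

{9, 12, 16, 17, 18}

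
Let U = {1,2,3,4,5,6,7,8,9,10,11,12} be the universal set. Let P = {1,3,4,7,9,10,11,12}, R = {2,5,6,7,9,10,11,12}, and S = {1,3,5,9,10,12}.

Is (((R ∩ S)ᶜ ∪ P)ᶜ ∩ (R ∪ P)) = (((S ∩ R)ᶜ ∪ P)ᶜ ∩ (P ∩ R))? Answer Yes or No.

No

R ∩ S = {5,9,10,12}
(R ∩ S)ᶜ = {1,2,3,4,6,7,8,11}
(R ∩ S)ᶜ ∪ P = {1,2,3,4,6,7,8,9,10,11,12}
((R ∩ S)ᶜ ∪ P)ᶜ = {5}
R ∪ P = {1,2,3,4,5,6,7,9,10,11,12}
((R ∩ S)ᶜ ∪ P)ᶜ ∩ (R ∪ P) = {5}
S ∩ R = {5,9,10,12}
(S ∩ R)ᶜ = {1,2,3,4,6,7,8,11}
(S ∩ R)ᶜ ∪ P = {1,2,3,4,6,7,8,9,10,11,12}
((S ∩ R)ᶜ ∪ P)ᶜ = {5}
P ∩ R = {7,9,10,11,12}
((S ∩ R)ᶜ ∪ P)ᶜ ∩ (P ∩ R) = {}
5 ∈ ((R ∩ S)ᶜ ∪ P)ᶜ ∩ (R ∪ P) but 5 ∉ ((S ∩ R)ᶜ ∪ P)ᶜ ∩ (P ∩ R), so they differ.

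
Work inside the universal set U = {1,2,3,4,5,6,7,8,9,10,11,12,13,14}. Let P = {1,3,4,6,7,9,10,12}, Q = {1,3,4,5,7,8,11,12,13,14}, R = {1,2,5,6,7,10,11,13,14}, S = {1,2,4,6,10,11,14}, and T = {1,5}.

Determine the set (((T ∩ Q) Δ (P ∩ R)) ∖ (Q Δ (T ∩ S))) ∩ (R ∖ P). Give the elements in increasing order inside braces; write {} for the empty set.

{}

T ∩ Q = {1,5}
P ∩ R = {1,6,7,10}
(T ∩ Q) Δ (P ∩ R) = {5,6,7,10}
T ∩ S = {1}
Q Δ (T ∩ S) = {3,4,5,7,8,11,12,13,14}
((T ∩ Q) Δ (P ∩ R)) ∖ (Q Δ (T ∩ S)) = {6,10}
R ∖ P = {2,5,11,13,14}
(((T ∩ Q) Δ (P ∩ R)) ∖ (Q Δ (T ∩ S))) ∩ (R ∖ P) = {}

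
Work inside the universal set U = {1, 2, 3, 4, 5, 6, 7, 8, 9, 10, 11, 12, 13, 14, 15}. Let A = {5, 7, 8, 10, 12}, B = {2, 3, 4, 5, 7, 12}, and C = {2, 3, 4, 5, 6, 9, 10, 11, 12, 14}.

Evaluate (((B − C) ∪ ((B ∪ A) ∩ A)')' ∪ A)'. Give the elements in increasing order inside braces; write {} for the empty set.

{1, 2, 3, 4, 6, 9, 11, 13, 14, 15}

B − C = {7}
B ∪ A = {2, 3, 4, 5, 7, 8, 10, 12}
(B ∪ A) ∩ A = {5, 7, 8, 10, 12}
((B ∪ A) ∩ A)' = {1, 2, 3, 4, 6, 9, 11, 13, 14, 15}
(B − C) ∪ ((B ∪ A) ∩ A)' = {1, 2, 3, 4, 6, 7, 9, 11, 13, 14, 15}
((B − C) ∪ ((B ∪ A) ∩ A)')' = {5, 8, 10, 12}
((B − C) ∪ ((B ∪ A) ∩ A)')' ∪ A = {5, 7, 8, 10, 12}
(((B − C) ∪ ((B ∪ A) ∩ A)')' ∪ A)' = {1, 2, 3, 4, 6, 9, 11, 13, 14, 15}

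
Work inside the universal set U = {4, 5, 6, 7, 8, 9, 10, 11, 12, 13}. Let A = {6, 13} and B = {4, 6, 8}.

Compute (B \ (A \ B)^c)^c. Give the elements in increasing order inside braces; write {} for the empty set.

{4, 5, 6, 7, 8, 9, 10, 11, 12, 13}

A \ B = {13}
(A \ B)^c = {4, 5, 6, 7, 8, 9, 10, 11, 12}
B \ (A \ B)^c = {}
(B \ (A \ B)^c)^c = {4, 5, 6, 7, 8, 9, 10, 11, 12, 13}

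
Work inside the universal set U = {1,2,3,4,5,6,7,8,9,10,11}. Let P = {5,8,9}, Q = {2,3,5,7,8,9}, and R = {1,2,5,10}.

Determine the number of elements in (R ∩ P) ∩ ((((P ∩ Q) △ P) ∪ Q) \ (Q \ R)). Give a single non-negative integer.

R ∩ P = {5}
P ∩ Q = {5,8,9}
(P ∩ Q) △ P = {}
((P ∩ Q) △ P) ∪ Q = {2,3,5,7,8,9}
Q \ R = {3,7,8,9}
(((P ∩ Q) △ P) ∪ Q) \ (Q \ R) = {2,5}
(R ∩ P) ∩ ((((P ∩ Q) △ P) ∪ Q) \ (Q \ R)) = {5}
|(R ∩ P) ∩ ((((P ∩ Q) △ P) ∪ Q) \ (Q \ R))| = 1

1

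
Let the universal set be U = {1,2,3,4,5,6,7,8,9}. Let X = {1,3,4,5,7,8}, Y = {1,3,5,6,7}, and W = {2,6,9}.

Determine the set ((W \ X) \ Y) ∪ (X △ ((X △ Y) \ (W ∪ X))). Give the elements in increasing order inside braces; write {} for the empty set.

{1,2,3,4,5,7,8,9}

W \ X = {2,6,9}
(W \ X) \ Y = {2,9}
X △ Y = {4,6,8}
W ∪ X = {1,2,3,4,5,6,7,8,9}
(X △ Y) \ (W ∪ X) = {}
X △ ((X △ Y) \ (W ∪ X)) = {1,3,4,5,7,8}
((W \ X) \ Y) ∪ (X △ ((X △ Y) \ (W ∪ X))) = {1,2,3,4,5,7,8,9}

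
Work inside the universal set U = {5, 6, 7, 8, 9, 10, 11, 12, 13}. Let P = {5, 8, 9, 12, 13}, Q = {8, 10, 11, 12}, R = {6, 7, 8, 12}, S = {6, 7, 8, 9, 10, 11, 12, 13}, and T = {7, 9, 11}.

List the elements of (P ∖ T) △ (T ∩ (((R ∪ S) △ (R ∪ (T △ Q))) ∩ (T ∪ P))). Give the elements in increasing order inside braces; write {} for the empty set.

{5, 8, 11, 12, 13}

P ∖ T = {5, 8, 12, 13}
R ∪ S = {6, 7, 8, 9, 10, 11, 12, 13}
T △ Q = {7, 8, 9, 10, 12}
R ∪ (T △ Q) = {6, 7, 8, 9, 10, 12}
(R ∪ S) △ (R ∪ (T △ Q)) = {11, 13}
T ∪ P = {5, 7, 8, 9, 11, 12, 13}
((R ∪ S) △ (R ∪ (T △ Q))) ∩ (T ∪ P) = {11, 13}
T ∩ (((R ∪ S) △ (R ∪ (T △ Q))) ∩ (T ∪ P)) = {11}
(P ∖ T) △ (T ∩ (((R ∪ S) △ (R ∪ (T △ Q))) ∩ (T ∪ P))) = {5, 8, 11, 12, 13}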